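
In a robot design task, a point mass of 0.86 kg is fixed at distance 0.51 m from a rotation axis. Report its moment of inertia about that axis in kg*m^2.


I = m*r^2 = 0.86*0.51^2 = 0.2237

0.2237 kg*m^2


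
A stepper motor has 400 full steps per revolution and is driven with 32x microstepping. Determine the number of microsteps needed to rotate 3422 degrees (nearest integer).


step_size = 360/(400*32) = 360/12800 = 0.028125 deg
n = 3422/(360/12800) = 3422*12800/360 = 121671.1111 -> 121671

121671 steps


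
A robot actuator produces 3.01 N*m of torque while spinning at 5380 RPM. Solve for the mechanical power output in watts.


omega = 5380 * 2*pi/60 = 563.392283 rad/s
P = tau * omega = 3.01 * 563.392283 = 1695.8108

1695.8108 W


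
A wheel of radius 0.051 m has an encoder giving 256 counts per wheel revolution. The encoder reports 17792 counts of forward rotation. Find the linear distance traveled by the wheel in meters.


revs = 17792/256 = 69.500000
d = revs * 2*pi*r = 69.500000 * 2*pi*0.051 = 22.2708

22.2708 m


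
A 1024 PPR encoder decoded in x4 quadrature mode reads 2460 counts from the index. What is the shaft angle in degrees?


angle = counts * 360 / (PPR*4) = 2460 * 360 / 4096 = 216.2109

216.2109 degrees


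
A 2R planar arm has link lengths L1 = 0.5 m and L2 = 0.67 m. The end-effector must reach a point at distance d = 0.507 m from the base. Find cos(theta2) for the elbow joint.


cos(th2) = (d^2 - L1^2 - L2^2)/(2*L1*L2) = (0.507^2 - 0.5^2 - 0.67^2)/(2*0.5*0.67) = -0.6595

-0.6595


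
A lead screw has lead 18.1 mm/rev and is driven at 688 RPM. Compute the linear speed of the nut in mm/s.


v = lead * (RPM/60) = 18.1*688/60 = 207.5467

207.5467 mm/s


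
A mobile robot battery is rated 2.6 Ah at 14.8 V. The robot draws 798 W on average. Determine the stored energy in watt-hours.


E = capacity * V = 2.6*14.8 = 38.4800

38.4800 Wh


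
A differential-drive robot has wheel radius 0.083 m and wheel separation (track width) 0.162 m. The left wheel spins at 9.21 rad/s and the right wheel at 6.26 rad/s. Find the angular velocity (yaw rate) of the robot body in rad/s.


omega = r*(wR - wL)/L = 0.083*(6.26 - (9.21))/0.162 = -1.5114

-1.5114 rad/s


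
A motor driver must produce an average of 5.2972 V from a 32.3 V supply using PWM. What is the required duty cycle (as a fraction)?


D = V_avg/V_supply = 5.2972/32.3 = 0.1640

0.1640


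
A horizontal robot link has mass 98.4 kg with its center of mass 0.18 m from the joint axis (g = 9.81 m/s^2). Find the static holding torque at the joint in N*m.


tau = m*g*L = 98.4 * 9.81 * 0.18 = 173.7547

173.7547 N*m


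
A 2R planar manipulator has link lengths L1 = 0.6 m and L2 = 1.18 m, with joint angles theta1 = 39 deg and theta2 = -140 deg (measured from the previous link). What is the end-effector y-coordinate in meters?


y = L1*sin(th1) + L2*sin(th1+th2) = 0.6*sin(39 deg) + 1.18*sin(-101 deg) = -0.7807

-0.7807 m


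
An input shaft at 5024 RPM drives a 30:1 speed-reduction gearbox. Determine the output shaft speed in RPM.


omega_out = omega_in / N = 5024 / 30 = 167.4667

167.4667 RPM


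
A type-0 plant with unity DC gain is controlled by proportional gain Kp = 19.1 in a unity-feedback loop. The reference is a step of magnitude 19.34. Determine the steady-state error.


e_ss = R/(1 + Kp) = 19.34/(1 + 19.1) = 19.34/20.1000 = 0.9622

0.9622


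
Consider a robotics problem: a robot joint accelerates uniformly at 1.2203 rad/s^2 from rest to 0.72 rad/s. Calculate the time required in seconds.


t = delta_omega / alpha = 0.72 / 1.2203 = 0.5900

0.5900 s


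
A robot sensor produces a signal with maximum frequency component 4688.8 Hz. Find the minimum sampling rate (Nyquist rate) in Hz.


f_s,min = 2*f_max = 2*4688.8 = 9377.6000

9377.6000 Hz


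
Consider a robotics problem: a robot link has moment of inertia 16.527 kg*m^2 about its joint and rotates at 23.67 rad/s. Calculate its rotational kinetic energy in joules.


KE = (1/2)*I*omega^2 = 0.5*16.527*23.67^2 = 4629.7821

4629.7821 J


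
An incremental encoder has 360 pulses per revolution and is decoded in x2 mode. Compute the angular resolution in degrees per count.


resolution = 360 / (PPR * 2) = 360 / 720 = 0.5000

0.5000 degrees


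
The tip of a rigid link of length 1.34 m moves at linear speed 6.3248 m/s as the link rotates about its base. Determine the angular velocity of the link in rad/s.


omega = v / L = 6.3248 / 1.34 = 4.7200

4.7200 rad/s


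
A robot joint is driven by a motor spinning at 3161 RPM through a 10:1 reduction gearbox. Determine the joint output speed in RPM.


omega_joint = omega_motor / N = 3161 / 10 = 316.1000

316.1000 RPM


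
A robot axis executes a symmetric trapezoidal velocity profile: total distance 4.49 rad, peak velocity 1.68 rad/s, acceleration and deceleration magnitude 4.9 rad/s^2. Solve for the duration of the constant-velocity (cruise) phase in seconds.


t_acc = v/a = 0.342857 s, d_acc = v^2/(2a) = 0.288000 rad each
d_cruise = 4.49 - 2*0.288000 = 3.914000 rad
t_cruise = d_cruise/v = 3.914000/1.68 = 2.3298

2.3298 s


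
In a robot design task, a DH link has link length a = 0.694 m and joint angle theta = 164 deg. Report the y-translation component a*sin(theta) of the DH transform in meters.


a*sin(theta) = 0.694*sin(164 deg) = 0.1913

0.1913 m


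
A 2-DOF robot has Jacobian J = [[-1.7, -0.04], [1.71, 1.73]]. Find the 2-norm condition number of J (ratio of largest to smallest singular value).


JJ^T eigenvalues: trace(JJ^T) = 8.8086, det(JJ^T) = det(J)^2 = 8.25183076
s_max^2 = (8.8086 + sqrt(44.58411092))/2 = 7.74286672
s_min^2 = (8.8086 - sqrt(44.58411092))/2 = 1.06573328
kappa = s_max/s_min = sqrt(7.74286672/1.06573328) = 2.6954

2.6954


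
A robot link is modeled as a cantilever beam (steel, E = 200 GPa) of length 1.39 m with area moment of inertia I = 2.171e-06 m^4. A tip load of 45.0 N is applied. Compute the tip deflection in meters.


delta = F*L^3/(3*E*I) = 45.0*1.39^3/(3*2.000e+11*2.171e-06)
      = 120.852855/1302600 = 9.2778e-05

9.2778e-05 m


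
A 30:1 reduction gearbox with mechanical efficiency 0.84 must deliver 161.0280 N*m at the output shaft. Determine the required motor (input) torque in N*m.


tau_in = tau_out / (N * eta) = 161.0280 / (30 * 0.84) = 6.3900

6.3900 N*m


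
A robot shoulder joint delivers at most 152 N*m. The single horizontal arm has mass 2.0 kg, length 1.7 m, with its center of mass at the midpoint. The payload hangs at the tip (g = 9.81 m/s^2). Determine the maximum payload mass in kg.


tau_arm = m_arm*g*(L/2) = 2.0*9.81*1.7/2 = 16.6770 N*m
tau_payload = tau_max - tau_arm = 152 - 16.6770 = 135.3230
m_payload = tau_payload / (g*L) = 135.3230 / (9.81*1.7) = 8.1143

8.1143 kg


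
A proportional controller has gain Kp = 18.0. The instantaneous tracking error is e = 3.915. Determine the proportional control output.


u_P = Kp * e = 18.0 * 3.915 = 70.4700

70.4700


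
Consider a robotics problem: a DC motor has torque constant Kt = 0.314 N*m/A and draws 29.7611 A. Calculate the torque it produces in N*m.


tau = Kt * I = 0.314*29.7611 = 9.3450

9.3450 N*m


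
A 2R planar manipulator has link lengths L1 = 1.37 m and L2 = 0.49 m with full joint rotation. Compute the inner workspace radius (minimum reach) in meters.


r_min = |L1 - L2| = |1.37 - 0.49| = 0.8800

0.8800 m


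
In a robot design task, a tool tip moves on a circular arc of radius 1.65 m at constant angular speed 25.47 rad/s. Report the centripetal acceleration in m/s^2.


a_c = omega^2 * r = 25.47^2 * 1.65 = 1070.3895

1070.3895 m/s^2


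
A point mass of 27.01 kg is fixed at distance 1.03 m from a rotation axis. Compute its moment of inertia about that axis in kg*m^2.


I = m*r^2 = 27.01*1.03^2 = 28.6549

28.6549 kg*m^2


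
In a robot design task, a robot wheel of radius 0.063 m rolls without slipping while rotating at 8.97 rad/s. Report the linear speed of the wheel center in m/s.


v = omega * r = 8.97 * 0.063 = 0.5651

0.5651 m/s


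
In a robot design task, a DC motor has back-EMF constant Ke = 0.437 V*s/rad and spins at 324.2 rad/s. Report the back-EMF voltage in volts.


V_emf = Ke * omega = 0.437*324.2 = 141.6754

141.6754 V


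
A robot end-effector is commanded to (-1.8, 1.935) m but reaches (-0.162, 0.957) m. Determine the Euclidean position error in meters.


dx = -0.162 - (-1.8) = 1.6380, dy = 0.957 - (1.935) = -0.9780
err = sqrt(2.683044 + 0.956484) = 1.9078

1.9078 m


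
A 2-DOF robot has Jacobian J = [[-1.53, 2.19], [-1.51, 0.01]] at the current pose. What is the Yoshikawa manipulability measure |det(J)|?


det(J) = -1.53*0.01 - (2.19)*(-1.51) = 3.2916
|det(J)| = 3.2916

3.2916


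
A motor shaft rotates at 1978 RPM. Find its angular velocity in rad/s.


omega = 1978 * 2*pi/60 = 207.1357

207.1357 rad/s


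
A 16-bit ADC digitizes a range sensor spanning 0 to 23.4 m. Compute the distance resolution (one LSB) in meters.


res = range / 2^n = 23.4/2^16 = 23.4/65536 = 3.5706e-04

3.5706e-04 m


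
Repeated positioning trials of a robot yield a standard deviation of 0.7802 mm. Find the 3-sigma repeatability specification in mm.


repeatability = 3*sigma = 3*0.7802 = 2.3406

2.3406 mm


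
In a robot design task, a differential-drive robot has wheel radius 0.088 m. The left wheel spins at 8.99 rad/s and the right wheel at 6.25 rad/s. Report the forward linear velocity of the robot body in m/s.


v = r*(wR + wL)/2 = 0.088*(6.25 + 8.99)/2 = 0.6706

0.6706 m/s


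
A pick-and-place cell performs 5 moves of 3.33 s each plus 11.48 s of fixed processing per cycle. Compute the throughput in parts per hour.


T_cycle = 5*3.33 + 11.48 = 28.1300 s
rate = 3600/T = 127.9772

127.9772 parts/hour


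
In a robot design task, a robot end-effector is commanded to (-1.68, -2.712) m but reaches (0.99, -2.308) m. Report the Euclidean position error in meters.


dx = 0.99 - (-1.68) = 2.6700, dy = -2.308 - (-2.712) = 0.4040
err = sqrt(7.128900 + 0.163216) = 2.7004

2.7004 m


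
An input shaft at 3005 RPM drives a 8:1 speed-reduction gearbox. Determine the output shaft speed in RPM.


omega_out = omega_in / N = 3005 / 8 = 375.6250

375.6250 RPM


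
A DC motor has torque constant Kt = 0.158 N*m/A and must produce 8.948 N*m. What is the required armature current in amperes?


I = tau / Kt = 8.948/0.158 = 56.6329

56.6329 A


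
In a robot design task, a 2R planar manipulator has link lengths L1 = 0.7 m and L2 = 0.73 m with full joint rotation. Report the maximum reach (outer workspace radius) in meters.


r_max = L1 + L2 = 0.7 + 0.73 = 1.4300

1.4300 m


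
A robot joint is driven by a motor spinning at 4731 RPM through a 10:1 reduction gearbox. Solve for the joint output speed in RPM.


omega_joint = omega_motor / N = 4731 / 10 = 473.1000

473.1000 RPM


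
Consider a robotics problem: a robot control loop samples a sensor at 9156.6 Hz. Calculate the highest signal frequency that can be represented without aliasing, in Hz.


f_max = f_s/2 = 9156.6/2 = 4578.3000

4578.3000 Hz


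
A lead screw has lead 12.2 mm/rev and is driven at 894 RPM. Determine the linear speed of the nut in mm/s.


v = lead * (RPM/60) = 12.2*894/60 = 181.7800

181.7800 mm/s


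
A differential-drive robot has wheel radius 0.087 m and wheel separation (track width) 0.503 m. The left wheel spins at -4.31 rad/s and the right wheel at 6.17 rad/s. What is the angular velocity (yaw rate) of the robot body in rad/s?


omega = r*(wR - wL)/L = 0.087*(6.17 - (-4.31))/0.503 = 1.8126

1.8126 rad/s


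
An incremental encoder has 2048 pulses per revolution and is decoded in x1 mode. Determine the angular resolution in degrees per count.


resolution = 360 / (PPR * 1) = 360 / 2048 = 0.1758

0.1758 degrees


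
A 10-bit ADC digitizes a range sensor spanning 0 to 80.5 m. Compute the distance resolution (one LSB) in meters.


res = range / 2^n = 80.5/2^10 = 80.5/1024 = 0.0786

0.0786 m


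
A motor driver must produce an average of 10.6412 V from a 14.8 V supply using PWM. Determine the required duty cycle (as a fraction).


D = V_avg/V_supply = 10.6412/14.8 = 0.7190

0.7190


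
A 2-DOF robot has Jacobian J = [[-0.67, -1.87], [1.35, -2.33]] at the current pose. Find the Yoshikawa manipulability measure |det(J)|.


det(J) = -0.67*-2.33 - (-1.87)*(1.35) = 4.0856
|det(J)| = 4.0856

4.0856


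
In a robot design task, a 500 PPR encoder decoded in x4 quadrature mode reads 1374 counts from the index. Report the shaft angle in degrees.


angle = counts * 360 / (PPR*4) = 1374 * 360 / 2000 = 247.3200

247.3200 degrees


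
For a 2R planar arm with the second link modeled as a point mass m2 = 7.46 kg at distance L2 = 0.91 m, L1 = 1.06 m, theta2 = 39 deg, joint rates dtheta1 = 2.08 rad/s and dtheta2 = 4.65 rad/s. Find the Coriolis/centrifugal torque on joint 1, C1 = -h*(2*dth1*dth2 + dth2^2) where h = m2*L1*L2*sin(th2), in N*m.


h = m2*L1*L2*sin(th2) = 7.46*1.06*0.91*sin(39 deg) = 4.528537
C1 = -h*(2*2.08*4.65 + 4.65^2) = -4.528537*40.9665 = -185.5183

-185.5183 N*m


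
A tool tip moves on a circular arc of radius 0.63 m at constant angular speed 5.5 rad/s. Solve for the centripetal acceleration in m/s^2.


a_c = omega^2 * r = 5.5^2 * 0.63 = 19.0575

19.0575 m/s^2


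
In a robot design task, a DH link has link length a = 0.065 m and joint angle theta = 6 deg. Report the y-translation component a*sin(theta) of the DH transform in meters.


a*sin(theta) = 0.065*sin(6 deg) = 0.0068

0.0068 m


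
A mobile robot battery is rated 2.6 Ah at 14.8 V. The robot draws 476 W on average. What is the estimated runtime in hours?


E = 2.6*14.8 = 38.4800 Wh
t = E/P = 38.4800/476 = 0.0808

0.0808 hours


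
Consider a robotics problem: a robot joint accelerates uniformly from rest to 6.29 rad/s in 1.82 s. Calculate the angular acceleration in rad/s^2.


alpha = delta_omega / t = 6.29 / 1.82 = 3.4560

3.4560 rad/s^2


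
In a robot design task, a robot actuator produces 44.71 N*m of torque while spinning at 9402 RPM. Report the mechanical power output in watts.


omega = 9402 * 2*pi/60 = 984.575138 rad/s
P = tau * omega = 44.71 * 984.575138 = 44020.3544

44020.3544 W


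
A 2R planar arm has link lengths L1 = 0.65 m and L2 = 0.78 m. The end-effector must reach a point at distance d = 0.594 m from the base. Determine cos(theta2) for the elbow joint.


cos(th2) = (d^2 - L1^2 - L2^2)/(2*L1*L2) = (0.594^2 - 0.65^2 - 0.78^2)/(2*0.65*0.78) = -0.6687

-0.6687


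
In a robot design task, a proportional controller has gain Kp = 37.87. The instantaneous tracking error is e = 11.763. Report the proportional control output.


u_P = Kp * e = 37.87 * 11.763 = 445.4648

445.4648


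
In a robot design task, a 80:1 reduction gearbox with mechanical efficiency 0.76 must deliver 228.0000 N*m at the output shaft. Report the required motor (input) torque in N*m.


tau_in = tau_out / (N * eta) = 228.0000 / (80 * 0.76) = 3.7500

3.7500 N*m


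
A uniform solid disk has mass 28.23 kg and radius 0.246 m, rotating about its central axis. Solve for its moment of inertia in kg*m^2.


I = (1/2)*m*R^2 = 0.5*28.23*0.246^2 = 0.8542

0.8542 kg*m^2


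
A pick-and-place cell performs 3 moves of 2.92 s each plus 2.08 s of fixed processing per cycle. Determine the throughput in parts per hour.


T_cycle = 3*2.92 + 2.08 = 10.8400 s
rate = 3600/T = 332.1033

332.1033 parts/hour


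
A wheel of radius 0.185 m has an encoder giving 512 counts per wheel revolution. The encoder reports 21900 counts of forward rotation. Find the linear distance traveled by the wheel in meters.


revs = 21900/512 = 42.773438
d = revs * 2*pi*r = 42.773438 * 2*pi*0.185 = 49.7194

49.7194 m


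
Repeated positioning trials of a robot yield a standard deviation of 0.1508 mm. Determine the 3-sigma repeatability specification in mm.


repeatability = 3*sigma = 3*0.1508 = 0.4524

0.4524 mm


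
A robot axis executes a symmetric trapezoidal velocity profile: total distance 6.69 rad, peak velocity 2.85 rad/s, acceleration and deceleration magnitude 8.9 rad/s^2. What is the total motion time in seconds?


t_acc = v/a = 2.85/8.9 = 0.320225 s
d_acc = v^2/(2a) = 0.456320 rad (each ramp)
d_cruise = 6.69 - 2*0.456320 = 5.777360 rad
t_cruise = 5.777360/2.85 = 2.027144 s
t_total = 2*0.320225 + 2.027144 = 2.6676

2.6676 s


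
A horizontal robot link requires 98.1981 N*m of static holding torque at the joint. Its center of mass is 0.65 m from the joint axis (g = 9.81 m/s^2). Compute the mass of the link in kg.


m = tau / (g*L) = 98.1981 / (9.81 * 0.65) = 15.4000

15.4000 kg


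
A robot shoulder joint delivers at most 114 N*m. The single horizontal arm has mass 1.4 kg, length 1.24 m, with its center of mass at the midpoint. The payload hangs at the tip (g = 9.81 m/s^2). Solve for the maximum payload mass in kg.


tau_arm = m_arm*g*(L/2) = 1.4*9.81*1.24/2 = 8.5151 N*m
tau_payload = tau_max - tau_arm = 114 - 8.5151 = 105.4849
m_payload = tau_payload / (g*L) = 105.4849 / (9.81*1.24) = 8.6716

8.6716 kg


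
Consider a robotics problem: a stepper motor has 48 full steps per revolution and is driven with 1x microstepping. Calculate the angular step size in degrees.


step = 360/(48*1) = 360/48 = 7.5000

7.5000 degrees


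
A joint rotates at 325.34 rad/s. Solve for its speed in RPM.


RPM = 325.34 * 60/(2*pi) = 3106.7682

3106.7682 RPM


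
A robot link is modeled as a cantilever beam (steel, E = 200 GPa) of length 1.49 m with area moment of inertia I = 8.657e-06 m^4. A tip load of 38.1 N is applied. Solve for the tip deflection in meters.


delta = F*L^3/(3*E*I) = 38.1*1.49^3/(3*2.000e+11*8.657e-06)
      = 126.0328569/5194200 = 2.4264e-05

2.4264e-05 m


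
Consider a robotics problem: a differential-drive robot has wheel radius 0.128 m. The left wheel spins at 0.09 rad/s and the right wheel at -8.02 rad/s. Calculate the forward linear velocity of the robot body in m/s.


v = r*(wR + wL)/2 = 0.128*(-8.02 + 0.09)/2 = -0.5075

-0.5075 m/s


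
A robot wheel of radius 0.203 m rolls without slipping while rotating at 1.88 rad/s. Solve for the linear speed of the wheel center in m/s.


v = omega * r = 1.88 * 0.203 = 0.3816

0.3816 m/s


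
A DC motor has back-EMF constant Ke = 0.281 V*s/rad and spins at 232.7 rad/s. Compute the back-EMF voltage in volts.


V_emf = Ke * omega = 0.281*232.7 = 65.3887

65.3887 V


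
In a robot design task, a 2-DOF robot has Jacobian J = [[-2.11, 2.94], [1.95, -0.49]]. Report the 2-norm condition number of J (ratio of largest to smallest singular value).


JJ^T eigenvalues: trace(JJ^T) = 17.1383, det(JJ^T) = det(J)^2 = 22.08154081
s_max^2 = (17.1383 + sqrt(205.39516365))/2 = 15.73495707
s_min^2 = (17.1383 - sqrt(205.39516365))/2 = 1.40334293
kappa = s_max/s_min = sqrt(15.73495707/1.40334293) = 3.3485

3.3485


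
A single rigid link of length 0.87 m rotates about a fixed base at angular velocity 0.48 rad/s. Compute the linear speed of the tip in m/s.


v = L*omega = 0.87 * 0.48 = 0.4176

0.4176 m/s


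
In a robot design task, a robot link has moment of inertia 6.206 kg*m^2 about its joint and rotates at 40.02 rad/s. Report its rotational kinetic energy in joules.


KE = (1/2)*I*omega^2 = 0.5*6.206*40.02^2 = 4969.7660

4969.7660 J


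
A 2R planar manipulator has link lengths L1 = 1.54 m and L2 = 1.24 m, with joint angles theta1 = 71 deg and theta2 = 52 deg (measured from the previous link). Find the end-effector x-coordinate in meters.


x = L1*cos(th1) + L2*cos(th1+th2) = 1.54*cos(71 deg) + 1.24*cos(123 deg) = -0.1740

-0.1740 m


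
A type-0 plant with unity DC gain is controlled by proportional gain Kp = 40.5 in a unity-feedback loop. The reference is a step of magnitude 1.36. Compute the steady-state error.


e_ss = R/(1 + Kp) = 1.36/(1 + 40.5) = 1.36/41.5000 = 0.0328

0.0328


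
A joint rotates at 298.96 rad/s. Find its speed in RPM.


RPM = 298.96 * 60/(2*pi) = 2854.8577

2854.8577 RPM


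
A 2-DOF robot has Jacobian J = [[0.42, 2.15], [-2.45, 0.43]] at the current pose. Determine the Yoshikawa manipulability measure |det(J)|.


det(J) = 0.42*0.43 - (2.15)*(-2.45) = 5.4481
|det(J)| = 5.4481

5.4481


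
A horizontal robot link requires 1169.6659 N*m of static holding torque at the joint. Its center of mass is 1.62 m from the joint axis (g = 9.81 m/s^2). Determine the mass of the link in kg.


m = tau / (g*L) = 1169.6659 / (9.81 * 1.62) = 73.6000

73.6000 kg


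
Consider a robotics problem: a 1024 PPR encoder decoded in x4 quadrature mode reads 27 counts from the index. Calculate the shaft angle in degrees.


angle = counts * 360 / (PPR*4) = 27 * 360 / 4096 = 2.3730

2.3730 degrees


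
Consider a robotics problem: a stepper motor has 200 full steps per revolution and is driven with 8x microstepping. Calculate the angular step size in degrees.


step = 360/(200*8) = 360/1600 = 0.2250

0.2250 degrees


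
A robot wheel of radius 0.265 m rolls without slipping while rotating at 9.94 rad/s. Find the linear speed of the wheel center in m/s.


v = omega * r = 9.94 * 0.265 = 2.6341

2.6341 m/s


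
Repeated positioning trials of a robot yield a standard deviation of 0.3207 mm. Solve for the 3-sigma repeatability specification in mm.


repeatability = 3*sigma = 3*0.3207 = 0.9621

0.9621 mm


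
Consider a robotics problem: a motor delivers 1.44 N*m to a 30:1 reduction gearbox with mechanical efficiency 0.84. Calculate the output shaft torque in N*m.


tau_out = tau_in * N * eta = 1.44 * 30 * 0.84 = 36.2880

36.2880 N*m


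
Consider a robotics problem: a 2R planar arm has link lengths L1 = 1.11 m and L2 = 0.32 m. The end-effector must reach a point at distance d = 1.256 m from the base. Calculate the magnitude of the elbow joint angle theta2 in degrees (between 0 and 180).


cos(th2) = (d^2 - L1^2 - L2^2)/(2*L1*L2) = (1.256^2 - 1.11^2 - 0.32^2)/(2*1.11*0.32) = 0.34211149
th2 = acos(0.34211149) = 69.9944 deg

69.9944 degrees


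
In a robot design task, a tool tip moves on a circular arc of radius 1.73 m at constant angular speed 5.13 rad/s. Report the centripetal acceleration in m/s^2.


a_c = omega^2 * r = 5.13^2 * 1.73 = 45.5282

45.5282 m/s^2


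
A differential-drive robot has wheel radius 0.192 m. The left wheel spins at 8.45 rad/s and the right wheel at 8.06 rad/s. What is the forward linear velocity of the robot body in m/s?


v = r*(wR + wL)/2 = 0.192*(8.06 + 8.45)/2 = 1.5850

1.5850 m/s


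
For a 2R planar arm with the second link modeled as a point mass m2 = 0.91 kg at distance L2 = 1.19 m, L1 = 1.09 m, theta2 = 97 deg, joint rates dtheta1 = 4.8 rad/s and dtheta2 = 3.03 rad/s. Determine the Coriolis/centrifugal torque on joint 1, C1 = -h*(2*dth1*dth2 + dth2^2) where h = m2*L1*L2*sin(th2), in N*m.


h = m2*L1*L2*sin(th2) = 0.91*1.09*1.19*sin(97 deg) = 1.171563
C1 = -h*(2*4.8*3.03 + 3.03^2) = -1.171563*38.2689 = -44.8344

-44.8344 N*m


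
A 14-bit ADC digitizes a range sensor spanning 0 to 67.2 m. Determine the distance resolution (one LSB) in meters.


res = range / 2^n = 67.2/2^14 = 67.2/16384 = 0.0041

0.0041 m


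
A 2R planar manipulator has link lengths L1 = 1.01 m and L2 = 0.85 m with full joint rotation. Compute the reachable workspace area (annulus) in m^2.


r_max = L1 + L2 = 1.8600, r_min = |L1 - L2| = 0.1600
A = pi*(r_max^2 - r_min^2) = pi*(3.4596 - 0.0256) = 10.7882

10.7882 m^2


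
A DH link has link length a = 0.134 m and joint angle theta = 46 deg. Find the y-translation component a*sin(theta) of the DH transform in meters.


a*sin(theta) = 0.134*sin(46 deg) = 0.0964

0.0964 m


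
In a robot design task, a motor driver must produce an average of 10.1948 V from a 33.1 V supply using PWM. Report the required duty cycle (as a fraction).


D = V_avg/V_supply = 10.1948/33.1 = 0.3080

0.3080


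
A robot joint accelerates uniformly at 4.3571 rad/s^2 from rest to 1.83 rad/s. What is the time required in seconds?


t = delta_omega / alpha = 1.83 / 4.3571 = 0.4200

0.4200 s


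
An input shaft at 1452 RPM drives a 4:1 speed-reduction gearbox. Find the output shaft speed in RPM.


omega_out = omega_in / N = 1452 / 4 = 363.0000

363.0000 RPM


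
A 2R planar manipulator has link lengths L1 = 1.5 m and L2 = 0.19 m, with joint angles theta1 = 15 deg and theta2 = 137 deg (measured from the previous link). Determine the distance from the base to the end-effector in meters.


x = L1*cos(th1) + L2*cos(th1+th2) = 1.281129
y = L1*sin(th1) + L2*sin(th1+th2) = 0.477428
d = sqrt(x^2 + y^2) = sqrt(1.641292 + 0.227937) = 1.3672

1.3672 m


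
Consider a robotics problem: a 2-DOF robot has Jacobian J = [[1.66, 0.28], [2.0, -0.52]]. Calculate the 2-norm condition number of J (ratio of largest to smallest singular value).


JJ^T eigenvalues: trace(JJ^T) = 7.1044, det(JJ^T) = det(J)^2 = 2.02549824
s_max^2 = (7.1044 + sqrt(42.37050640))/2 = 6.80683156
s_min^2 = (7.1044 - sqrt(42.37050640))/2 = 0.29756844
kappa = s_max/s_min = sqrt(6.80683156/0.29756844) = 4.7828

4.7828


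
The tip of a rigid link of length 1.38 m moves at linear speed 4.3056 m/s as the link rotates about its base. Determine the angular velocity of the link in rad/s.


omega = v / L = 4.3056 / 1.38 = 3.1200

3.1200 rad/s


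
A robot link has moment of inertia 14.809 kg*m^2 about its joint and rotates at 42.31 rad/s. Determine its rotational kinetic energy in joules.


KE = (1/2)*I*omega^2 = 0.5*14.809*42.31^2 = 13255.0628

13255.0628 J


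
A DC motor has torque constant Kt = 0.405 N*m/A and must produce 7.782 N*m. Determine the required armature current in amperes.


I = tau / Kt = 7.782/0.405 = 19.2148

19.2148 A


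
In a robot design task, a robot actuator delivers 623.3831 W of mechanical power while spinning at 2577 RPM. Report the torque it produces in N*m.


omega = 2577 * 2*pi/60 = 269.862809 rad/s
tau = P / omega = 623.3831 / 269.862809 = 2.3100

2.3100 N*m


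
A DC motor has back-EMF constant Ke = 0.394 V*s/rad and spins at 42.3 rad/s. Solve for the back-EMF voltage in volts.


V_emf = Ke * omega = 0.394*42.3 = 16.6662

16.6662 V


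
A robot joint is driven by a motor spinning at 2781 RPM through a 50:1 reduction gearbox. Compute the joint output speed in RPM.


omega_joint = omega_motor / N = 2781 / 50 = 55.6200

55.6200 RPM


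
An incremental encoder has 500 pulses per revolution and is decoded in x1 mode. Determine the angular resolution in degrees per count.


resolution = 360 / (PPR * 1) = 360 / 500 = 0.7200

0.7200 degrees


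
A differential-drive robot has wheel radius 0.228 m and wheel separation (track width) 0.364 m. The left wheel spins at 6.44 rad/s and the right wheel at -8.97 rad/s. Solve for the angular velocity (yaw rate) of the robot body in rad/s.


omega = r*(wR - wL)/L = 0.228*(-8.97 - (6.44))/0.364 = -9.6524

-9.6524 rad/s


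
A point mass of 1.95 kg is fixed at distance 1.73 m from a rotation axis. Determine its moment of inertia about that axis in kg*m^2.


I = m*r^2 = 1.95*1.73^2 = 5.8362

5.8362 kg*m^2


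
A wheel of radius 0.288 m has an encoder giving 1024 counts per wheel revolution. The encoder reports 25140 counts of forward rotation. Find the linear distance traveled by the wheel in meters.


revs = 25140/1024 = 24.550781
d = revs * 2*pi*r = 24.550781 * 2*pi*0.288 = 44.4260

44.4260 m


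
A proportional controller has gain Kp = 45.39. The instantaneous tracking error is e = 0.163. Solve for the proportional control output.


u_P = Kp * e = 45.39 * 0.163 = 7.3986

7.3986


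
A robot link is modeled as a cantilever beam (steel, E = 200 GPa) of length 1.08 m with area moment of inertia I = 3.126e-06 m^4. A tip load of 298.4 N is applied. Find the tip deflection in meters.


delta = F*L^3/(3*E*I) = 298.4*1.08^3/(3*2.000e+11*3.126e-06)
      = 375.8980608/1875600 = 2.0041e-04

2.0041e-04 m


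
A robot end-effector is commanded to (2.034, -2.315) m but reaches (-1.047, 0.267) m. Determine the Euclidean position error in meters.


dx = -1.047 - (2.034) = -3.0810, dy = 0.267 - (-2.315) = 2.5820
err = sqrt(9.492561 + 6.666724) = 4.0199

4.0199 m


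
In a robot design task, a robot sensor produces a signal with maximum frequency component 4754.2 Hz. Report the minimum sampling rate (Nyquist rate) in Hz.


f_s,min = 2*f_max = 2*4754.2 = 9508.4000

9508.4000 Hz


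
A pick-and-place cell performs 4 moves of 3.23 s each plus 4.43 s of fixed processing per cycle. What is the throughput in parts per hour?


T_cycle = 4*3.23 + 4.43 = 17.3500 s
rate = 3600/T = 207.4928

207.4928 parts/hour


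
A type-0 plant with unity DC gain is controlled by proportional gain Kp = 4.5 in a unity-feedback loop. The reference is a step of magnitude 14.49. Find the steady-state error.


e_ss = R/(1 + Kp) = 14.49/(1 + 4.5) = 14.49/5.5000 = 2.6345

2.6345


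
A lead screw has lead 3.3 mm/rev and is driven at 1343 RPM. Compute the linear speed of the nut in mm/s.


v = lead * (RPM/60) = 3.3*1343/60 = 73.8650

73.8650 mm/s


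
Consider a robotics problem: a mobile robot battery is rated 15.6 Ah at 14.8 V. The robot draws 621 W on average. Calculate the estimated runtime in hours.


E = 15.6*14.8 = 230.8800 Wh
t = E/P = 230.8800/621 = 0.3718

0.3718 hours


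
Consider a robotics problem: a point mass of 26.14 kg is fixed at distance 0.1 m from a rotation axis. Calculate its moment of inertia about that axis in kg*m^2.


I = m*r^2 = 26.14*0.1^2 = 0.2614

0.2614 kg*m^2


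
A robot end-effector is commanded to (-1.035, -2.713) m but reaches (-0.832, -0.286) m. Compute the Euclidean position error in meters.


dx = -0.832 - (-1.035) = 0.2030, dy = -0.286 - (-2.713) = 2.4270
err = sqrt(0.041209 + 5.890329) = 2.4355

2.4355 m


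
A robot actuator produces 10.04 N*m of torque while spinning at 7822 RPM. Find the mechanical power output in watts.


omega = 7822 * 2*pi/60 = 819.117925 rad/s
P = tau * omega = 10.04 * 819.117925 = 8223.9440

8223.9440 W


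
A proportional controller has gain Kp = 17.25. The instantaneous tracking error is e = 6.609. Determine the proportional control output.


u_P = Kp * e = 17.25 * 6.609 = 114.0053

114.0053


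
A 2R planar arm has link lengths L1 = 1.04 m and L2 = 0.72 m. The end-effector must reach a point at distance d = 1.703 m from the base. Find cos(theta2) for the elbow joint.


cos(th2) = (d^2 - L1^2 - L2^2)/(2*L1*L2) = (1.703^2 - 1.04^2 - 0.72^2)/(2*1.04*0.72) = 0.8682

0.8682


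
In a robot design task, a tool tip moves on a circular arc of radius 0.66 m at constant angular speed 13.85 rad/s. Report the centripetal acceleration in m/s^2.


a_c = omega^2 * r = 13.85^2 * 0.66 = 126.6029

126.6029 m/s^2


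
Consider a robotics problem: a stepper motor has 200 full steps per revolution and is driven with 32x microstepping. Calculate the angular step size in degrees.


step = 360/(200*32) = 360/6400 = 0.0563

0.0563 degrees


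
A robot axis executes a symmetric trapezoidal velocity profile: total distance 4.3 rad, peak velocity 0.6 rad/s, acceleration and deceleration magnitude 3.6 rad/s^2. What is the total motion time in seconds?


t_acc = v/a = 0.6/3.6 = 0.166667 s
d_acc = v^2/(2a) = 0.050000 rad (each ramp)
d_cruise = 4.3 - 2*0.050000 = 4.200000 rad
t_cruise = 4.200000/0.6 = 7.000000 s
t_total = 2*0.166667 + 7.000000 = 7.3333

7.3333 s


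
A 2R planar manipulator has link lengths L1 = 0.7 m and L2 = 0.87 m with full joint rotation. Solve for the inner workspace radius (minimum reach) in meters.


r_min = |L1 - L2| = |0.7 - 0.87| = 0.1700

0.1700 m


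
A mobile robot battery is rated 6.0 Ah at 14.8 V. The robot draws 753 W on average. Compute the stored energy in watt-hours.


E = capacity * V = 6.0*14.8 = 88.8000

88.8000 Wh


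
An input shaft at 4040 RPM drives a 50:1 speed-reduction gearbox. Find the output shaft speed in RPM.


omega_out = omega_in / N = 4040 / 50 = 80.8000

80.8000 RPM


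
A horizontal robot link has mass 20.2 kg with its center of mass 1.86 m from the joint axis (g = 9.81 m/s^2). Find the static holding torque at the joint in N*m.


tau = m*g*L = 20.2 * 9.81 * 1.86 = 368.5813

368.5813 N*m


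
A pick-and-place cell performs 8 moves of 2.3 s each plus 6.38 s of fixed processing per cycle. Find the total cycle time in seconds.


T = 8*2.3 + 6.38 = 24.7800

24.7800 s


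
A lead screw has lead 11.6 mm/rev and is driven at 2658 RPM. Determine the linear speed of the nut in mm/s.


v = lead * (RPM/60) = 11.6*2658/60 = 513.8800

513.8800 mm/s


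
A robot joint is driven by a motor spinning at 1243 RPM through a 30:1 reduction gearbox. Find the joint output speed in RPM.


omega_joint = omega_motor / N = 1243 / 30 = 41.4333

41.4333 RPM


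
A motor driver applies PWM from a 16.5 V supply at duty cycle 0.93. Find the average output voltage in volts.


V_avg = V_supply * D = 16.5*0.93 = 15.3450

15.3450 V


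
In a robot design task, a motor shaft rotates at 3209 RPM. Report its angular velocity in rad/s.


omega = 3209 * 2*pi/60 = 336.0457

336.0457 rad/s


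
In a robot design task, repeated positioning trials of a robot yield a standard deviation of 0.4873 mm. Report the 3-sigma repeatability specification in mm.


repeatability = 3*sigma = 3*0.4873 = 1.4619

1.4619 mm


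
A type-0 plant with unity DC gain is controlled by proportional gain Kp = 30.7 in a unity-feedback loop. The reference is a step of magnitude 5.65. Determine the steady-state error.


e_ss = R/(1 + Kp) = 5.65/(1 + 30.7) = 5.65/31.7000 = 0.1782

0.1782


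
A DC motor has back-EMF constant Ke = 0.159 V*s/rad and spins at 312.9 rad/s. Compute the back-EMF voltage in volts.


V_emf = Ke * omega = 0.159*312.9 = 49.7511

49.7511 V


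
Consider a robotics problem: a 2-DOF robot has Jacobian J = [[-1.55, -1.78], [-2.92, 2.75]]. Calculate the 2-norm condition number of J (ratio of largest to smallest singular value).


JJ^T eigenvalues: trace(JJ^T) = 21.6598, det(JJ^T) = det(J)^2 = 89.49349201
s_max^2 = (21.6598 + sqrt(111.17296800))/2 = 16.10182963
s_min^2 = (21.6598 - sqrt(111.17296800))/2 = 5.55797037
kappa = s_max/s_min = sqrt(16.10182963/5.55797037) = 1.7021

1.7021


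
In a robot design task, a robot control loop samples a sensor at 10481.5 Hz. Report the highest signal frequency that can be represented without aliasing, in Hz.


f_max = f_s/2 = 10481.5/2 = 5240.7500

5240.7500 Hz


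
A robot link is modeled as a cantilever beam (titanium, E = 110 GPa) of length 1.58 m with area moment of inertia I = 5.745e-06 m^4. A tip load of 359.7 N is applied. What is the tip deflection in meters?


delta = F*L^3/(3*E*I) = 359.7*1.58^3/(3*1.100e+11*5.745e-06)
      = 1418.7690264/1895850 = 7.4836e-04

7.4836e-04 m


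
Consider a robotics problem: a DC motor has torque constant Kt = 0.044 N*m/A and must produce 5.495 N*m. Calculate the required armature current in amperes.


I = tau / Kt = 5.495/0.044 = 124.8864

124.8864 A


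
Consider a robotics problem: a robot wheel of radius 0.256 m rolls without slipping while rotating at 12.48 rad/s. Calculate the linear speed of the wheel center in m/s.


v = omega * r = 12.48 * 0.256 = 3.1949

3.1949 m/s


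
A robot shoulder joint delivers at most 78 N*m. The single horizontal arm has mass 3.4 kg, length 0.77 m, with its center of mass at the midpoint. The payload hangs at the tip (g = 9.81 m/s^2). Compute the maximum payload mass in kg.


tau_arm = m_arm*g*(L/2) = 3.4*9.81*0.77/2 = 12.8413 N*m
tau_payload = tau_max - tau_arm = 78 - 12.8413 = 65.1587
m_payload = tau_payload / (g*L) = 65.1587 / (9.81*0.77) = 8.6261

8.6261 kg


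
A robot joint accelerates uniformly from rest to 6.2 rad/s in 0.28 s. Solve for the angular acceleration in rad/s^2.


alpha = delta_omega / t = 6.2 / 0.28 = 22.1429

22.1429 rad/s^2


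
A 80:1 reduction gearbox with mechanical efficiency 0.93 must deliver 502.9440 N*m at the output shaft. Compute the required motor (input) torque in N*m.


tau_in = tau_out / (N * eta) = 502.9440 / (80 * 0.93) = 6.7600

6.7600 N*m


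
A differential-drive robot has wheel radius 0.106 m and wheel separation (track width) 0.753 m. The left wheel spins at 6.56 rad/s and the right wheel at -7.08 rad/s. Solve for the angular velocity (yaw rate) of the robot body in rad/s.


omega = r*(wR - wL)/L = 0.106*(-7.08 - (6.56))/0.753 = -1.9201

-1.9201 rad/s


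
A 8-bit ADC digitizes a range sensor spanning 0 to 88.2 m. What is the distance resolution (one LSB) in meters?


res = range / 2^n = 88.2/2^8 = 88.2/256 = 0.3445

0.3445 m


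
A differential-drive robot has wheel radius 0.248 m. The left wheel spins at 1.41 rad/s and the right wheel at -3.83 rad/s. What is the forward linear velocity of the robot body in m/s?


v = r*(wR + wL)/2 = 0.248*(-3.83 + 1.41)/2 = -0.3001

-0.3001 m/s


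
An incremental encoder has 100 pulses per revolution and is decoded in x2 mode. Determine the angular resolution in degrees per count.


resolution = 360 / (PPR * 2) = 360 / 200 = 1.8000

1.8000 degrees


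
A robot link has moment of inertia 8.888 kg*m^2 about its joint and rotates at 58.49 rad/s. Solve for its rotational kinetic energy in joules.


KE = (1/2)*I*omega^2 = 0.5*8.888*58.49^2 = 15203.2800

15203.2800 J


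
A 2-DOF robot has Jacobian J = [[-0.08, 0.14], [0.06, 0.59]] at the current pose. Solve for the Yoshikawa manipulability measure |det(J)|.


det(J) = -0.08*0.59 - (0.14)*(0.06) = -0.0556
|det(J)| = 0.0556

0.0556


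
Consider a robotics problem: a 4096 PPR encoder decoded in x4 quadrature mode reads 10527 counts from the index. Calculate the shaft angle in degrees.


angle = counts * 360 / (PPR*4) = 10527 * 360 / 16384 = 231.3062

231.3062 degrees


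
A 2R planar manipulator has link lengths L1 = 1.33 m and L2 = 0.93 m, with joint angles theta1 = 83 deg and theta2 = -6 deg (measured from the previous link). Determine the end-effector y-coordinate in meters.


y = L1*sin(th1) + L2*sin(th1+th2) = 1.33*sin(83 deg) + 0.93*sin(77 deg) = 2.2263

2.2263 m


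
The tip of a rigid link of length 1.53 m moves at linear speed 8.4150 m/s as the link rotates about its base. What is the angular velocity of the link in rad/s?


omega = v / L = 8.4150 / 1.53 = 5.5000

5.5000 rad/s


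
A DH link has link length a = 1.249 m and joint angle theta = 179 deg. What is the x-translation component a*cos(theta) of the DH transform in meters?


a*cos(theta) = 1.249*cos(179 deg) = -1.2488

-1.2488 m


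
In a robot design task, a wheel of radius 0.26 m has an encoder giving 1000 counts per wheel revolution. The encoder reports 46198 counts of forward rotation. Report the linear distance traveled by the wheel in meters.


revs = 46198/1000 = 46.198000
d = revs * 2*pi*r = 46.198000 * 2*pi*0.26 = 75.4704

75.4704 m


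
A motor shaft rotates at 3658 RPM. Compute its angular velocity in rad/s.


omega = 3658 * 2*pi/60 = 383.0649

383.0649 rad/s


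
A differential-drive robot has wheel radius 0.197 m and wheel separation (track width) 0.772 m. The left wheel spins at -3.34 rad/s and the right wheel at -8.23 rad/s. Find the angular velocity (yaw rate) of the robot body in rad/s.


omega = r*(wR - wL)/L = 0.197*(-8.23 - (-3.34))/0.772 = -1.2478

-1.2478 rad/s


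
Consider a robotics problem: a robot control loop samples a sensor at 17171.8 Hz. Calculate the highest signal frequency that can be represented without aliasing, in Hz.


f_max = f_s/2 = 17171.8/2 = 8585.9000

8585.9000 Hz
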